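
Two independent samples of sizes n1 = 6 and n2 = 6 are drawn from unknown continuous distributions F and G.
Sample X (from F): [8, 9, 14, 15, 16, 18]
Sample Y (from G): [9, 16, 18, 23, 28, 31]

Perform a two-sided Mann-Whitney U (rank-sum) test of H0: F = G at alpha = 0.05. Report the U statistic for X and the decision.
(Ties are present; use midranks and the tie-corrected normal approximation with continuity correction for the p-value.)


Step 1: Combine and sort all 12 observations; assign midranks.
sorted (value, group): (8,X), (9,X), (9,Y), (14,X), (15,X), (16,X), (16,Y), (18,X), (18,Y), (23,Y), (28,Y), (31,Y)
ranks: 8->1, 9->2.5, 9->2.5, 14->4, 15->5, 16->6.5, 16->6.5, 18->8.5, 18->8.5, 23->10, 28->11, 31->12
Step 2: Rank sum for X: R1 = 1 + 2.5 + 4 + 5 + 6.5 + 8.5 = 27.5.
Step 3: U_X = R1 - n1(n1+1)/2 = 27.5 - 6*7/2 = 27.5 - 21 = 6.5.
       U_Y = n1*n2 - U_X = 36 - 6.5 = 29.5.
Step 4: Ties are present, so use the tie-corrected normal approximation (with continuity correction) for the p-value.
Step 5: p-value = 0.076607; compare to alpha = 0.05. fail to reject H0.

U_X = 6.5, p = 0.076607, fail to reject H0 at alpha = 0.05.


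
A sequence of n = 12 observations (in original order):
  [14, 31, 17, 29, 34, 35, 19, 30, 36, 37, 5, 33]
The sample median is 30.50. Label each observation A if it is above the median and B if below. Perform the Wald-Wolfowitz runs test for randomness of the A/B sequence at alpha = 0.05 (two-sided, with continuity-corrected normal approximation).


Step 1: Compute median = 30.50; label A = above, B = below.
Labels in order: BABBAABBAABA  (n_A = 6, n_B = 6)
Step 2: Count runs R = 8.
Step 3: Under H0 (random ordering), E[R] = 2*n_A*n_B/(n_A+n_B) + 1 = 2*6*6/12 + 1 = 7.0000.
        Var[R] = 2*n_A*n_B*(2*n_A*n_B - n_A - n_B) / ((n_A+n_B)^2 * (n_A+n_B-1)) = 4320/1584 = 2.7273.
        SD[R] = 1.6514.
Step 4: Continuity-corrected z = (R - 0.5 - E[R]) / SD[R] = (8 - 0.5 - 7.0000) / 1.6514 = 0.3028.
Step 5: Two-sided p-value via normal approximation = 2*(1 - Phi(|z|)) = 0.762069.
Step 6: alpha = 0.05. fail to reject H0.

R = 8, z = 0.3028, p = 0.762069, fail to reject H0.


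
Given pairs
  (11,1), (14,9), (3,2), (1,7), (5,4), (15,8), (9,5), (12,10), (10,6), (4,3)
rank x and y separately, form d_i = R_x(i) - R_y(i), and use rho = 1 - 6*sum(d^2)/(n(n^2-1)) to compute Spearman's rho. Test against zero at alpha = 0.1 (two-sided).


Step 1: Rank x and y separately (midranks; no ties here).
rank(x): 11->7, 14->9, 3->2, 1->1, 5->4, 15->10, 9->5, 12->8, 10->6, 4->3
rank(y): 1->1, 9->9, 2->2, 7->7, 4->4, 8->8, 5->5, 10->10, 6->6, 3->3
Step 2: d_i = R_x(i) - R_y(i); compute d_i^2.
  (7-1)^2=36, (9-9)^2=0, (2-2)^2=0, (1-7)^2=36, (4-4)^2=0, (10-8)^2=4, (5-5)^2=0, (8-10)^2=4, (6-6)^2=0, (3-3)^2=0
sum(d^2) = 80.
Step 3: rho = 1 - 6*80 / (10*(10^2 - 1)) = 1 - 480/990 = 0.515152.
Step 4: Under H0, t = rho * sqrt((n-2)/(1-rho^2)) = 1.7000 ~ t(8).
Step 5: Two-sided p-value from the t-distribution with 8 df = 0.127553.
Step 6: alpha = 0.1. fail to reject H0.

rho = 0.5152, p = 0.127553, fail to reject H0 at alpha = 0.1.


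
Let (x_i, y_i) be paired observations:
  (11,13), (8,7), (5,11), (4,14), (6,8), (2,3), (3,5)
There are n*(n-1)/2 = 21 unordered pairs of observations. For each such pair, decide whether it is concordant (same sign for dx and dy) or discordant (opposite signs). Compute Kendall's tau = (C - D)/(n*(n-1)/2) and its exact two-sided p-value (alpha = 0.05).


Step 1: Enumerate the 21 unordered pairs (i,j) with i<j and classify each by sign(x_j-x_i) * sign(y_j-y_i).
  (1,2):dx=-3,dy=-6->C; (1,3):dx=-6,dy=-2->C; (1,4):dx=-7,dy=+1->D; (1,5):dx=-5,dy=-5->C
  (1,6):dx=-9,dy=-10->C; (1,7):dx=-8,dy=-8->C; (2,3):dx=-3,dy=+4->D; (2,4):dx=-4,dy=+7->D
  (2,5):dx=-2,dy=+1->D; (2,6):dx=-6,dy=-4->C; (2,7):dx=-5,dy=-2->C; (3,4):dx=-1,dy=+3->D
  (3,5):dx=+1,dy=-3->D; (3,6):dx=-3,dy=-8->C; (3,7):dx=-2,dy=-6->C; (4,5):dx=+2,dy=-6->D
  (4,6):dx=-2,dy=-11->C; (4,7):dx=-1,dy=-9->C; (5,6):dx=-4,dy=-5->C; (5,7):dx=-3,dy=-3->C
  (6,7):dx=+1,dy=+2->C
Step 2: C = 14, D = 7, total pairs = 21.
Step 3: tau = (C - D)/(n(n-1)/2) = (14 - 7)/21 = 0.333333.
Step 4: Exact two-sided p-value (enumerate n! = 5040 permutations of y under H0): p = 0.381349.
Step 5: alpha = 0.05. fail to reject H0.

tau_b = 0.3333 (C=14, D=7), p = 0.381349, fail to reject H0.


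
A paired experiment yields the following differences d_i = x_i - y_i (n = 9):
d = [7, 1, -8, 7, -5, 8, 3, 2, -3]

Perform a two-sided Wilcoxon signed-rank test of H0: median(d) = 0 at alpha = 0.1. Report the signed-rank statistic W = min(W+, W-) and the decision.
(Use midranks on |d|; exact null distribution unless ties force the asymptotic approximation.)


Step 1: Drop any zero differences (none here) and take |d_i|.
|d| = [7, 1, 8, 7, 5, 8, 3, 2, 3]
Step 2: Midrank |d_i| (ties get averaged ranks).
ranks: |7|->6.5, |1|->1, |8|->8.5, |7|->6.5, |5|->5, |8|->8.5, |3|->3.5, |2|->2, |3|->3.5
Step 3: Attach original signs; sum ranks with positive sign and with negative sign.
W+ = 6.5 + 1 + 6.5 + 8.5 + 3.5 + 2 = 28
W- = 8.5 + 5 + 3.5 = 17
(Check: W+ + W- = 45 should equal n(n+1)/2 = 45.)
Step 4: Test statistic W = min(W+, W-) = 17.
Step 5: Ties in |d|, so use the tie-corrected normal approximation.
        E[W] = n(n+1)/4 = 9*10/4 = 22.5.
        Tie groups: |d|=3 (t=2), |d|=7 (t=2), |d|=8 (t=2); sum(t^3 - t) = 18.
        Var[W] = n(n+1)(2n+1)/24 - sum(t^3-t)/48 = 1710/24 - 18/48 = 70.875.
        z = (W - E[W]) / sqrt(Var[W]) = (17 - 22.5) / 8.4187 = -0.6533.
        Two-sided p = 2*Phi(z) = 0.513560.
Step 6: alpha = 0.1. fail to reject H0.

W+ = 28, W- = 17, W = min = 17, p = 0.513560, fail to reject H0.


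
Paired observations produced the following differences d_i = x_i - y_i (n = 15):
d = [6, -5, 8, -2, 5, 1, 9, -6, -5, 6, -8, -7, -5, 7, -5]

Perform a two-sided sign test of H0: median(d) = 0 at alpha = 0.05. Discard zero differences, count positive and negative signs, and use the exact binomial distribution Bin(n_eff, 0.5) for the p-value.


Step 1: Discard zero differences. Original n = 15; n_eff = number of nonzero differences = 15.
Nonzero differences (with sign): +6, -5, +8, -2, +5, +1, +9, -6, -5, +6, -8, -7, -5, +7, -5
Step 2: Count signs: positive = 7, negative = 8.
Step 3: Under H0: P(positive) = 0.5, so the number of positives S ~ Bin(15, 0.5).
Step 4: Two-sided exact p-value = sum of Bin(15,0.5) probabilities at or below the observed probability = 1.000000.
Step 5: alpha = 0.05. fail to reject H0.

n_eff = 15, pos = 7, neg = 8, p = 1.000000, fail to reject H0.


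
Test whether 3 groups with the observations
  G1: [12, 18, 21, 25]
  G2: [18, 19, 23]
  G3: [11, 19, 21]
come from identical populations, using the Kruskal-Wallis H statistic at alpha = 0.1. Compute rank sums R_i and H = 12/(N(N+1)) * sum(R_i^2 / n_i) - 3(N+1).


Step 1: Combine all N = 10 observations and assign midranks.
sorted (value, group, rank): (11,G3,1), (12,G1,2), (18,G1,3.5), (18,G2,3.5), (19,G2,5.5), (19,G3,5.5), (21,G1,7.5), (21,G3,7.5), (23,G2,9), (25,G1,10)
Step 2: Sum ranks within each group.
R_1 = 23 (n_1 = 4)
R_2 = 18 (n_2 = 3)
R_3 = 14 (n_3 = 3)
Step 3: H = 12/(N(N+1)) * sum(R_i^2/n_i) - 3(N+1)
     = 12/(10*11) * (23^2/4 + 18^2/3 + 14^2/3) - 3*11
     = 0.109091 * 305.583 - 33
     = 0.336364.
Step 4: Ties present; correction factor C = 1 - 18/(10^3 - 10) = 0.981818. Corrected H = 0.336364 / 0.981818 = 0.342593.
Step 5: Under H0, H ~ chi^2(2); p-value = 0.842572.
Step 6: alpha = 0.1. fail to reject H0.

H = 0.3426, df = 2, p = 0.842572, fail to reject H0.


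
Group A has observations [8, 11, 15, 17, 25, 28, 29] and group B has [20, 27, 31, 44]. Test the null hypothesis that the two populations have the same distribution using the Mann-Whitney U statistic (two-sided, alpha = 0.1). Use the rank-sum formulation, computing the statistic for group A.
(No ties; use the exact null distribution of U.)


Step 1: Combine and sort all 11 observations; assign midranks.
sorted (value, group): (8,X), (11,X), (15,X), (17,X), (20,Y), (25,X), (27,Y), (28,X), (29,X), (31,Y), (44,Y)
ranks: 8->1, 11->2, 15->3, 17->4, 20->5, 25->6, 27->7, 28->8, 29->9, 31->10, 44->11
Step 2: Rank sum for X: R1 = 1 + 2 + 3 + 4 + 6 + 8 + 9 = 33.
Step 3: U_X = R1 - n1(n1+1)/2 = 33 - 7*8/2 = 33 - 28 = 5.
       U_Y = n1*n2 - U_X = 28 - 5 = 23.
Step 4: No ties, so the exact null distribution of U (based on enumerating the C(11,7) = 330 equally likely rank assignments) gives the two-sided p-value.
Step 5: p-value = 0.109091; compare to alpha = 0.1. fail to reject H0.

U_X = 5, p = 0.109091, fail to reject H0 at alpha = 0.1.


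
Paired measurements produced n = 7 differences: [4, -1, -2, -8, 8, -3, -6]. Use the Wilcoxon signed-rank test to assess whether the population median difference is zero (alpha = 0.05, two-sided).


Step 1: Drop any zero differences (none here) and take |d_i|.
|d| = [4, 1, 2, 8, 8, 3, 6]
Step 2: Midrank |d_i| (ties get averaged ranks).
ranks: |4|->4, |1|->1, |2|->2, |8|->6.5, |8|->6.5, |3|->3, |6|->5
Step 3: Attach original signs; sum ranks with positive sign and with negative sign.
W+ = 4 + 6.5 = 10.5
W- = 1 + 2 + 6.5 + 3 + 5 = 17.5
(Check: W+ + W- = 28 should equal n(n+1)/2 = 28.)
Step 4: Test statistic W = min(W+, W-) = 10.5.
Step 5: Ties in |d|, so use the tie-corrected normal approximation.
        E[W] = n(n+1)/4 = 7*8/4 = 14.
        Tie groups: |d|=8 (t=2); sum(t^3 - t) = 6.
        Var[W] = n(n+1)(2n+1)/24 - sum(t^3-t)/48 = 840/24 - 6/48 = 34.875.
        z = (W - E[W]) / sqrt(Var[W]) = (10.5 - 14) / 5.9055 = -0.5927.
        Two-sided p = 2*Phi(z) = 0.553404.
Step 6: alpha = 0.05. fail to reject H0.

W+ = 10.5, W- = 17.5, W = min = 10.5, p = 0.553404, fail to reject H0.


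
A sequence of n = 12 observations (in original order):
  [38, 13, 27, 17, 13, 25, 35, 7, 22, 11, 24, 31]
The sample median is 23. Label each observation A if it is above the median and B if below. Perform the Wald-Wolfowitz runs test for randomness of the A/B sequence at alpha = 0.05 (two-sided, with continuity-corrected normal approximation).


Step 1: Compute median = 23; label A = above, B = below.
Labels in order: ABABBAABBBAA  (n_A = 6, n_B = 6)
Step 2: Count runs R = 7.
Step 3: Under H0 (random ordering), E[R] = 2*n_A*n_B/(n_A+n_B) + 1 = 2*6*6/12 + 1 = 7.0000.
        Var[R] = 2*n_A*n_B*(2*n_A*n_B - n_A - n_B) / ((n_A+n_B)^2 * (n_A+n_B-1)) = 4320/1584 = 2.7273.
        SD[R] = 1.6514.
Step 4: R = E[R], so z = 0 with no continuity correction.
Step 5: Two-sided p-value via normal approximation = 2*(1 - Phi(|z|)) = 1.000000.
Step 6: alpha = 0.05. fail to reject H0.

R = 7, z = 0.0000, p = 1.000000, fail to reject H0.


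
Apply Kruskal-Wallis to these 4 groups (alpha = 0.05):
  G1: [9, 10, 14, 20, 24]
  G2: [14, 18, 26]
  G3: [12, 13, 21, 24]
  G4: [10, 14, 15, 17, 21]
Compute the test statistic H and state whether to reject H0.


Step 1: Combine all N = 17 observations and assign midranks.
sorted (value, group, rank): (9,G1,1), (10,G1,2.5), (10,G4,2.5), (12,G3,4), (13,G3,5), (14,G1,7), (14,G2,7), (14,G4,7), (15,G4,9), (17,G4,10), (18,G2,11), (20,G1,12), (21,G3,13.5), (21,G4,13.5), (24,G1,15.5), (24,G3,15.5), (26,G2,17)
Step 2: Sum ranks within each group.
R_1 = 38 (n_1 = 5)
R_2 = 35 (n_2 = 3)
R_3 = 38 (n_3 = 4)
R_4 = 42 (n_4 = 5)
Step 3: H = 12/(N(N+1)) * sum(R_i^2/n_i) - 3(N+1)
     = 12/(17*18) * (38^2/5 + 35^2/3 + 38^2/4 + 42^2/5) - 3*18
     = 0.039216 * 1410.93 - 54
     = 1.330719.
Step 4: Ties present; correction factor C = 1 - 42/(17^3 - 17) = 0.991422. Corrected H = 1.330719 / 0.991422 = 1.342233.
Step 5: Under H0, H ~ chi^2(3); p-value = 0.719130.
Step 6: alpha = 0.05. fail to reject H0.

H = 1.3422, df = 3, p = 0.719130, fail to reject H0.


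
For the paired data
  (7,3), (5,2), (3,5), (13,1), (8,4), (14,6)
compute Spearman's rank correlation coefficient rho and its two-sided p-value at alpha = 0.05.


Step 1: Rank x and y separately (midranks; no ties here).
rank(x): 7->3, 5->2, 3->1, 13->5, 8->4, 14->6
rank(y): 3->3, 2->2, 5->5, 1->1, 4->4, 6->6
Step 2: d_i = R_x(i) - R_y(i); compute d_i^2.
  (3-3)^2=0, (2-2)^2=0, (1-5)^2=16, (5-1)^2=16, (4-4)^2=0, (6-6)^2=0
sum(d^2) = 32.
Step 3: rho = 1 - 6*32 / (6*(6^2 - 1)) = 1 - 192/210 = 0.085714.
Step 4: Under H0, t = rho * sqrt((n-2)/(1-rho^2)) = 0.1721 ~ t(4).
Step 5: Two-sided p-value from the t-distribution with 4 df = 0.871743.
Step 6: alpha = 0.05. fail to reject H0.

rho = 0.0857, p = 0.871743, fail to reject H0 at alpha = 0.05.


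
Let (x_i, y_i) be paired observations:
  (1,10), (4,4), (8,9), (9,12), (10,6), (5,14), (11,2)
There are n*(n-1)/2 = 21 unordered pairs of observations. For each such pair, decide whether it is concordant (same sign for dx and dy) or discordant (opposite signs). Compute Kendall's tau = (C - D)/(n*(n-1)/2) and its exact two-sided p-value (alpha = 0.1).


Step 1: Enumerate the 21 unordered pairs (i,j) with i<j and classify each by sign(x_j-x_i) * sign(y_j-y_i).
  (1,2):dx=+3,dy=-6->D; (1,3):dx=+7,dy=-1->D; (1,4):dx=+8,dy=+2->C; (1,5):dx=+9,dy=-4->D
  (1,6):dx=+4,dy=+4->C; (1,7):dx=+10,dy=-8->D; (2,3):dx=+4,dy=+5->C; (2,4):dx=+5,dy=+8->C
  (2,5):dx=+6,dy=+2->C; (2,6):dx=+1,dy=+10->C; (2,7):dx=+7,dy=-2->D; (3,4):dx=+1,dy=+3->C
  (3,5):dx=+2,dy=-3->D; (3,6):dx=-3,dy=+5->D; (3,7):dx=+3,dy=-7->D; (4,5):dx=+1,dy=-6->D
  (4,6):dx=-4,dy=+2->D; (4,7):dx=+2,dy=-10->D; (5,6):dx=-5,dy=+8->D; (5,7):dx=+1,dy=-4->D
  (6,7):dx=+6,dy=-12->D
Step 2: C = 7, D = 14, total pairs = 21.
Step 3: tau = (C - D)/(n(n-1)/2) = (7 - 14)/21 = -0.333333.
Step 4: Exact two-sided p-value (enumerate n! = 5040 permutations of y under H0): p = 0.381349.
Step 5: alpha = 0.1. fail to reject H0.

tau_b = -0.3333 (C=7, D=14), p = 0.381349, fail to reject H0.


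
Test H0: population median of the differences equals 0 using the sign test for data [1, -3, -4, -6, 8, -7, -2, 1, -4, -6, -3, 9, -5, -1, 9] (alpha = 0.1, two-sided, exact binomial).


Step 1: Discard zero differences. Original n = 15; n_eff = number of nonzero differences = 15.
Nonzero differences (with sign): +1, -3, -4, -6, +8, -7, -2, +1, -4, -6, -3, +9, -5, -1, +9
Step 2: Count signs: positive = 5, negative = 10.
Step 3: Under H0: P(positive) = 0.5, so the number of positives S ~ Bin(15, 0.5).
Step 4: Two-sided exact p-value = sum of Bin(15,0.5) probabilities at or below the observed probability = 0.301758.
Step 5: alpha = 0.1. fail to reject H0.

n_eff = 15, pos = 5, neg = 10, p = 0.301758, fail to reject H0.


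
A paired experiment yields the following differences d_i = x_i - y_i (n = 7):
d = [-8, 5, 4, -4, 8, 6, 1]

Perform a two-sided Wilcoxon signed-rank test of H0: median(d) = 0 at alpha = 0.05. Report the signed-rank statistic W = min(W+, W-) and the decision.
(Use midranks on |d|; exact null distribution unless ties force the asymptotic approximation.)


Step 1: Drop any zero differences (none here) and take |d_i|.
|d| = [8, 5, 4, 4, 8, 6, 1]
Step 2: Midrank |d_i| (ties get averaged ranks).
ranks: |8|->6.5, |5|->4, |4|->2.5, |4|->2.5, |8|->6.5, |6|->5, |1|->1
Step 3: Attach original signs; sum ranks with positive sign and with negative sign.
W+ = 4 + 2.5 + 6.5 + 5 + 1 = 19
W- = 6.5 + 2.5 = 9
(Check: W+ + W- = 28 should equal n(n+1)/2 = 28.)
Step 4: Test statistic W = min(W+, W-) = 9.
Step 5: Ties in |d|, so use the tie-corrected normal approximation.
        E[W] = n(n+1)/4 = 7*8/4 = 14.
        Tie groups: |d|=4 (t=2), |d|=8 (t=2); sum(t^3 - t) = 12.
        Var[W] = n(n+1)(2n+1)/24 - sum(t^3-t)/48 = 840/24 - 12/48 = 34.75.
        z = (W - E[W]) / sqrt(Var[W]) = (9 - 14) / 5.8949 = -0.8482.
        Two-sided p = 2*Phi(z) = 0.396333.
Step 6: alpha = 0.05. fail to reject H0.

W+ = 19, W- = 9, W = min = 9, p = 0.396333, fail to reject H0.


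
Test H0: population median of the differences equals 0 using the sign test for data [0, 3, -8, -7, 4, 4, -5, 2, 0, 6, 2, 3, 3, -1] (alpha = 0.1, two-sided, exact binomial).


Step 1: Discard zero differences. Original n = 14; n_eff = number of nonzero differences = 12.
Nonzero differences (with sign): +3, -8, -7, +4, +4, -5, +2, +6, +2, +3, +3, -1
Step 2: Count signs: positive = 8, negative = 4.
Step 3: Under H0: P(positive) = 0.5, so the number of positives S ~ Bin(12, 0.5).
Step 4: Two-sided exact p-value = sum of Bin(12,0.5) probabilities at or below the observed probability = 0.387695.
Step 5: alpha = 0.1. fail to reject H0.

n_eff = 12, pos = 8, neg = 4, p = 0.387695, fail to reject H0.


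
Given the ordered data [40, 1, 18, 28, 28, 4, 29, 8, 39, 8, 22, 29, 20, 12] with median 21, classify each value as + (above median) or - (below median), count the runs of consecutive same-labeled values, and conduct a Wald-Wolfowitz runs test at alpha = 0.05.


Step 1: Compute median = 21; label A = above, B = below.
Labels in order: ABBAABABABAABB  (n_A = 7, n_B = 7)
Step 2: Count runs R = 10.
Step 3: Under H0 (random ordering), E[R] = 2*n_A*n_B/(n_A+n_B) + 1 = 2*7*7/14 + 1 = 8.0000.
        Var[R] = 2*n_A*n_B*(2*n_A*n_B - n_A - n_B) / ((n_A+n_B)^2 * (n_A+n_B-1)) = 8232/2548 = 3.2308.
        SD[R] = 1.7974.
Step 4: Continuity-corrected z = (R - 0.5 - E[R]) / SD[R] = (10 - 0.5 - 8.0000) / 1.7974 = 0.8345.
Step 5: Two-sided p-value via normal approximation = 2*(1 - Phi(|z|)) = 0.403986.
Step 6: alpha = 0.05. fail to reject H0.

R = 10, z = 0.8345, p = 0.403986, fail to reject H0.


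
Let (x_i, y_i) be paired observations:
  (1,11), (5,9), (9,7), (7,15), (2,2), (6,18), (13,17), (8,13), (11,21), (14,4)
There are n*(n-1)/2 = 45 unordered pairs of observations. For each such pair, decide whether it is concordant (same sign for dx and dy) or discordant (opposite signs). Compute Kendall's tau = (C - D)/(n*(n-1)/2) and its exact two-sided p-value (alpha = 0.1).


Step 1: Enumerate the 45 unordered pairs (i,j) with i<j and classify each by sign(x_j-x_i) * sign(y_j-y_i).
  (1,2):dx=+4,dy=-2->D; (1,3):dx=+8,dy=-4->D; (1,4):dx=+6,dy=+4->C; (1,5):dx=+1,dy=-9->D
  (1,6):dx=+5,dy=+7->C; (1,7):dx=+12,dy=+6->C; (1,8):dx=+7,dy=+2->C; (1,9):dx=+10,dy=+10->C
  (1,10):dx=+13,dy=-7->D; (2,3):dx=+4,dy=-2->D; (2,4):dx=+2,dy=+6->C; (2,5):dx=-3,dy=-7->C
  (2,6):dx=+1,dy=+9->C; (2,7):dx=+8,dy=+8->C; (2,8):dx=+3,dy=+4->C; (2,9):dx=+6,dy=+12->C
  (2,10):dx=+9,dy=-5->D; (3,4):dx=-2,dy=+8->D; (3,5):dx=-7,dy=-5->C; (3,6):dx=-3,dy=+11->D
  (3,7):dx=+4,dy=+10->C; (3,8):dx=-1,dy=+6->D; (3,9):dx=+2,dy=+14->C; (3,10):dx=+5,dy=-3->D
  (4,5):dx=-5,dy=-13->C; (4,6):dx=-1,dy=+3->D; (4,7):dx=+6,dy=+2->C; (4,8):dx=+1,dy=-2->D
  (4,9):dx=+4,dy=+6->C; (4,10):dx=+7,dy=-11->D; (5,6):dx=+4,dy=+16->C; (5,7):dx=+11,dy=+15->C
  (5,8):dx=+6,dy=+11->C; (5,9):dx=+9,dy=+19->C; (5,10):dx=+12,dy=+2->C; (6,7):dx=+7,dy=-1->D
  (6,8):dx=+2,dy=-5->D; (6,9):dx=+5,dy=+3->C; (6,10):dx=+8,dy=-14->D; (7,8):dx=-5,dy=-4->C
  (7,9):dx=-2,dy=+4->D; (7,10):dx=+1,dy=-13->D; (8,9):dx=+3,dy=+8->C; (8,10):dx=+6,dy=-9->D
  (9,10):dx=+3,dy=-17->D
Step 2: C = 25, D = 20, total pairs = 45.
Step 3: tau = (C - D)/(n(n-1)/2) = (25 - 20)/45 = 0.111111.
Step 4: Exact two-sided p-value (enumerate n! = 3628800 permutations of y under H0): p = 0.727490.
Step 5: alpha = 0.1. fail to reject H0.

tau_b = 0.1111 (C=25, D=20), p = 0.727490, fail to reject H0.


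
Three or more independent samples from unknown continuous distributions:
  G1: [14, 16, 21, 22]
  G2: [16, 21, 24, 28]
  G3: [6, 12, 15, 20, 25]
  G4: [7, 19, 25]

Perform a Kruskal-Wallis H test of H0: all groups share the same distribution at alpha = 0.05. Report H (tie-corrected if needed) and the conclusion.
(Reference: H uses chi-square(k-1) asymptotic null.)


Step 1: Combine all N = 16 observations and assign midranks.
sorted (value, group, rank): (6,G3,1), (7,G4,2), (12,G3,3), (14,G1,4), (15,G3,5), (16,G1,6.5), (16,G2,6.5), (19,G4,8), (20,G3,9), (21,G1,10.5), (21,G2,10.5), (22,G1,12), (24,G2,13), (25,G3,14.5), (25,G4,14.5), (28,G2,16)
Step 2: Sum ranks within each group.
R_1 = 33 (n_1 = 4)
R_2 = 46 (n_2 = 4)
R_3 = 32.5 (n_3 = 5)
R_4 = 24.5 (n_4 = 3)
Step 3: H = 12/(N(N+1)) * sum(R_i^2/n_i) - 3(N+1)
     = 12/(16*17) * (33^2/4 + 46^2/4 + 32.5^2/5 + 24.5^2/3) - 3*17
     = 0.044118 * 1212.58 - 51
     = 2.496324.
Step 4: Ties present; correction factor C = 1 - 18/(16^3 - 16) = 0.995588. Corrected H = 2.496324 / 0.995588 = 2.507386.
Step 5: Under H0, H ~ chi^2(3); p-value = 0.473958.
Step 6: alpha = 0.05. fail to reject H0.

H = 2.5074, df = 3, p = 0.473958, fail to reject H0.


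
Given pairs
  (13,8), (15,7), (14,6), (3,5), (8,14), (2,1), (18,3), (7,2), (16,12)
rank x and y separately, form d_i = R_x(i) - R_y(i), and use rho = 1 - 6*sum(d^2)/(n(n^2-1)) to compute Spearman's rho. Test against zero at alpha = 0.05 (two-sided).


Step 1: Rank x and y separately (midranks; no ties here).
rank(x): 13->5, 15->7, 14->6, 3->2, 8->4, 2->1, 18->9, 7->3, 16->8
rank(y): 8->7, 7->6, 6->5, 5->4, 14->9, 1->1, 3->3, 2->2, 12->8
Step 2: d_i = R_x(i) - R_y(i); compute d_i^2.
  (5-7)^2=4, (7-6)^2=1, (6-5)^2=1, (2-4)^2=4, (4-9)^2=25, (1-1)^2=0, (9-3)^2=36, (3-2)^2=1, (8-8)^2=0
sum(d^2) = 72.
Step 3: rho = 1 - 6*72 / (9*(9^2 - 1)) = 1 - 432/720 = 0.400000.
Step 4: Under H0, t = rho * sqrt((n-2)/(1-rho^2)) = 1.1547 ~ t(7).
Step 5: Two-sided p-value from the t-distribution with 7 df = 0.286105.
Step 6: alpha = 0.05. fail to reject H0.

rho = 0.4000, p = 0.286105, fail to reject H0 at alpha = 0.05.


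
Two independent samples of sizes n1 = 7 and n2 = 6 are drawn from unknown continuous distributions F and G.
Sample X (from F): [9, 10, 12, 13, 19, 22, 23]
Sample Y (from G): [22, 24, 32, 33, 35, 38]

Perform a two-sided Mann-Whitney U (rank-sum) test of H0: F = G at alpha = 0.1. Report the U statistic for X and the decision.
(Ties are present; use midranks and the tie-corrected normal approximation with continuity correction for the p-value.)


Step 1: Combine and sort all 13 observations; assign midranks.
sorted (value, group): (9,X), (10,X), (12,X), (13,X), (19,X), (22,X), (22,Y), (23,X), (24,Y), (32,Y), (33,Y), (35,Y), (38,Y)
ranks: 9->1, 10->2, 12->3, 13->4, 19->5, 22->6.5, 22->6.5, 23->8, 24->9, 32->10, 33->11, 35->12, 38->13
Step 2: Rank sum for X: R1 = 1 + 2 + 3 + 4 + 5 + 6.5 + 8 = 29.5.
Step 3: U_X = R1 - n1(n1+1)/2 = 29.5 - 7*8/2 = 29.5 - 28 = 1.5.
       U_Y = n1*n2 - U_X = 42 - 1.5 = 40.5.
Step 4: Ties are present, so use the tie-corrected normal approximation (with continuity correction) for the p-value.
Step 5: p-value = 0.006567; compare to alpha = 0.1. reject H0.

U_X = 1.5, p = 0.006567, reject H0 at alpha = 0.1.


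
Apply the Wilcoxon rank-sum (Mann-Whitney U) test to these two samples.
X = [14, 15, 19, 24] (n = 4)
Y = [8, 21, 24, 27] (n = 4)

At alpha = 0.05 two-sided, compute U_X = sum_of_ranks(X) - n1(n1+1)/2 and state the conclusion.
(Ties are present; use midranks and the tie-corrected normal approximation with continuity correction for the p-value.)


Step 1: Combine and sort all 8 observations; assign midranks.
sorted (value, group): (8,Y), (14,X), (15,X), (19,X), (21,Y), (24,X), (24,Y), (27,Y)
ranks: 8->1, 14->2, 15->3, 19->4, 21->5, 24->6.5, 24->6.5, 27->8
Step 2: Rank sum for X: R1 = 2 + 3 + 4 + 6.5 = 15.5.
Step 3: U_X = R1 - n1(n1+1)/2 = 15.5 - 4*5/2 = 15.5 - 10 = 5.5.
       U_Y = n1*n2 - U_X = 16 - 5.5 = 10.5.
Step 4: Ties are present, so use the tie-corrected normal approximation (with continuity correction) for the p-value.
Step 5: p-value = 0.561363; compare to alpha = 0.05. fail to reject H0.

U_X = 5.5, p = 0.561363, fail to reject H0 at alpha = 0.05.


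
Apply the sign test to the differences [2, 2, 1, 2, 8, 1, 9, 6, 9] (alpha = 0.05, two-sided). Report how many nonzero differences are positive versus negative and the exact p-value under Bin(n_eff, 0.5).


Step 1: Discard zero differences. Original n = 9; n_eff = number of nonzero differences = 9.
Nonzero differences (with sign): +2, +2, +1, +2, +8, +1, +9, +6, +9
Step 2: Count signs: positive = 9, negative = 0.
Step 3: Under H0: P(positive) = 0.5, so the number of positives S ~ Bin(9, 0.5).
Step 4: Two-sided exact p-value = sum of Bin(9,0.5) probabilities at or below the observed probability = 0.003906.
Step 5: alpha = 0.05. reject H0.

n_eff = 9, pos = 9, neg = 0, p = 0.003906, reject H0.


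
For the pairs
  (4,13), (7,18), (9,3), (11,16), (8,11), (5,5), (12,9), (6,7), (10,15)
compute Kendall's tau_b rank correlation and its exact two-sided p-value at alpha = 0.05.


Step 1: Enumerate the 36 unordered pairs (i,j) with i<j and classify each by sign(x_j-x_i) * sign(y_j-y_i).
  (1,2):dx=+3,dy=+5->C; (1,3):dx=+5,dy=-10->D; (1,4):dx=+7,dy=+3->C; (1,5):dx=+4,dy=-2->D
  (1,6):dx=+1,dy=-8->D; (1,7):dx=+8,dy=-4->D; (1,8):dx=+2,dy=-6->D; (1,9):dx=+6,dy=+2->C
  (2,3):dx=+2,dy=-15->D; (2,4):dx=+4,dy=-2->D; (2,5):dx=+1,dy=-7->D; (2,6):dx=-2,dy=-13->C
  (2,7):dx=+5,dy=-9->D; (2,8):dx=-1,dy=-11->C; (2,9):dx=+3,dy=-3->D; (3,4):dx=+2,dy=+13->C
  (3,5):dx=-1,dy=+8->D; (3,6):dx=-4,dy=+2->D; (3,7):dx=+3,dy=+6->C; (3,8):dx=-3,dy=+4->D
  (3,9):dx=+1,dy=+12->C; (4,5):dx=-3,dy=-5->C; (4,6):dx=-6,dy=-11->C; (4,7):dx=+1,dy=-7->D
  (4,8):dx=-5,dy=-9->C; (4,9):dx=-1,dy=-1->C; (5,6):dx=-3,dy=-6->C; (5,7):dx=+4,dy=-2->D
  (5,8):dx=-2,dy=-4->C; (5,9):dx=+2,dy=+4->C; (6,7):dx=+7,dy=+4->C; (6,8):dx=+1,dy=+2->C
  (6,9):dx=+5,dy=+10->C; (7,8):dx=-6,dy=-2->C; (7,9):dx=-2,dy=+6->D; (8,9):dx=+4,dy=+8->C
Step 2: C = 20, D = 16, total pairs = 36.
Step 3: tau = (C - D)/(n(n-1)/2) = (20 - 16)/36 = 0.111111.
Step 4: Exact two-sided p-value (enumerate n! = 362880 permutations of y under H0): p = 0.761414.
Step 5: alpha = 0.05. fail to reject H0.

tau_b = 0.1111 (C=20, D=16), p = 0.761414, fail to reject H0.


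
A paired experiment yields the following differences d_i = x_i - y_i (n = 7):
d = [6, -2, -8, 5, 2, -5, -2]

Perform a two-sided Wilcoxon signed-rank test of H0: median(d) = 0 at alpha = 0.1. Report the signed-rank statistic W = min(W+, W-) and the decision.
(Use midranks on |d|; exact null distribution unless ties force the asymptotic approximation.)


Step 1: Drop any zero differences (none here) and take |d_i|.
|d| = [6, 2, 8, 5, 2, 5, 2]
Step 2: Midrank |d_i| (ties get averaged ranks).
ranks: |6|->6, |2|->2, |8|->7, |5|->4.5, |2|->2, |5|->4.5, |2|->2
Step 3: Attach original signs; sum ranks with positive sign and with negative sign.
W+ = 6 + 4.5 + 2 = 12.5
W- = 2 + 7 + 4.5 + 2 = 15.5
(Check: W+ + W- = 28 should equal n(n+1)/2 = 28.)
Step 4: Test statistic W = min(W+, W-) = 12.5.
Step 5: Ties in |d|, so use the tie-corrected normal approximation.
        E[W] = n(n+1)/4 = 7*8/4 = 14.
        Tie groups: |d|=2 (t=3), |d|=5 (t=2); sum(t^3 - t) = 30.
        Var[W] = n(n+1)(2n+1)/24 - sum(t^3-t)/48 = 840/24 - 30/48 = 34.375.
        z = (W - E[W]) / sqrt(Var[W]) = (12.5 - 14) / 5.8630 = -0.2558.
        Two-sided p = 2*Phi(z) = 0.798074.
Step 6: alpha = 0.1. fail to reject H0.

W+ = 12.5, W- = 15.5, W = min = 12.5, p = 0.798074, fail to reject H0.


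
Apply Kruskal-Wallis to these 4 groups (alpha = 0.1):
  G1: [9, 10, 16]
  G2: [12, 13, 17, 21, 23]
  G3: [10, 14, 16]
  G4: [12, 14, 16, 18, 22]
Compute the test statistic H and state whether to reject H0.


Step 1: Combine all N = 16 observations and assign midranks.
sorted (value, group, rank): (9,G1,1), (10,G1,2.5), (10,G3,2.5), (12,G2,4.5), (12,G4,4.5), (13,G2,6), (14,G3,7.5), (14,G4,7.5), (16,G1,10), (16,G3,10), (16,G4,10), (17,G2,12), (18,G4,13), (21,G2,14), (22,G4,15), (23,G2,16)
Step 2: Sum ranks within each group.
R_1 = 13.5 (n_1 = 3)
R_2 = 52.5 (n_2 = 5)
R_3 = 20 (n_3 = 3)
R_4 = 50 (n_4 = 5)
Step 3: H = 12/(N(N+1)) * sum(R_i^2/n_i) - 3(N+1)
     = 12/(16*17) * (13.5^2/3 + 52.5^2/5 + 20^2/3 + 50^2/5) - 3*17
     = 0.044118 * 1245.33 - 51
     = 3.941176.
Step 4: Ties present; correction factor C = 1 - 42/(16^3 - 16) = 0.989706. Corrected H = 3.941176 / 0.989706 = 3.982169.
Step 5: Under H0, H ~ chi^2(3); p-value = 0.263396.
Step 6: alpha = 0.1. fail to reject H0.

H = 3.9822, df = 3, p = 0.263396, fail to reject H0.


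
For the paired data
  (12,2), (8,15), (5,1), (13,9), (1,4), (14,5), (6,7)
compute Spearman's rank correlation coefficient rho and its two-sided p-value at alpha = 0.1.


Step 1: Rank x and y separately (midranks; no ties here).
rank(x): 12->5, 8->4, 5->2, 13->6, 1->1, 14->7, 6->3
rank(y): 2->2, 15->7, 1->1, 9->6, 4->3, 5->4, 7->5
Step 2: d_i = R_x(i) - R_y(i); compute d_i^2.
  (5-2)^2=9, (4-7)^2=9, (2-1)^2=1, (6-6)^2=0, (1-3)^2=4, (7-4)^2=9, (3-5)^2=4
sum(d^2) = 36.
Step 3: rho = 1 - 6*36 / (7*(7^2 - 1)) = 1 - 216/336 = 0.357143.
Step 4: Under H0, t = rho * sqrt((n-2)/(1-rho^2)) = 0.8550 ~ t(5).
Step 5: Two-sided p-value from the t-distribution with 5 df = 0.431611.
Step 6: alpha = 0.1. fail to reject H0.

rho = 0.3571, p = 0.431611, fail to reject H0 at alpha = 0.1.


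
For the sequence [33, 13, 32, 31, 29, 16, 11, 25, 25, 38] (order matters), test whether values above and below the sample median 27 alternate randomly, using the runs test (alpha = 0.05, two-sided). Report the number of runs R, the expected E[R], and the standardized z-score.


Step 1: Compute median = 27; label A = above, B = below.
Labels in order: ABAAABBBBA  (n_A = 5, n_B = 5)
Step 2: Count runs R = 5.
Step 3: Under H0 (random ordering), E[R] = 2*n_A*n_B/(n_A+n_B) + 1 = 2*5*5/10 + 1 = 6.0000.
        Var[R] = 2*n_A*n_B*(2*n_A*n_B - n_A - n_B) / ((n_A+n_B)^2 * (n_A+n_B-1)) = 2000/900 = 2.2222.
        SD[R] = 1.4907.
Step 4: Continuity-corrected z = (R + 0.5 - E[R]) / SD[R] = (5 + 0.5 - 6.0000) / 1.4907 = -0.3354.
Step 5: Two-sided p-value via normal approximation = 2*(1 - Phi(|z|)) = 0.737316.
Step 6: alpha = 0.05. fail to reject H0.

R = 5, z = -0.3354, p = 0.737316, fail to reject H0.


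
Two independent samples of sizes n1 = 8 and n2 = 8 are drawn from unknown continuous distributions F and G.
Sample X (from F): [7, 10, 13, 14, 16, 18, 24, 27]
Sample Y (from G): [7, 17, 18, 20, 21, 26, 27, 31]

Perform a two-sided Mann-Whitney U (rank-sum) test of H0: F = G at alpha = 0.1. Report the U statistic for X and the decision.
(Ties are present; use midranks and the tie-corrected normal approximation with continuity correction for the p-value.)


Step 1: Combine and sort all 16 observations; assign midranks.
sorted (value, group): (7,X), (7,Y), (10,X), (13,X), (14,X), (16,X), (17,Y), (18,X), (18,Y), (20,Y), (21,Y), (24,X), (26,Y), (27,X), (27,Y), (31,Y)
ranks: 7->1.5, 7->1.5, 10->3, 13->4, 14->5, 16->6, 17->7, 18->8.5, 18->8.5, 20->10, 21->11, 24->12, 26->13, 27->14.5, 27->14.5, 31->16
Step 2: Rank sum for X: R1 = 1.5 + 3 + 4 + 5 + 6 + 8.5 + 12 + 14.5 = 54.5.
Step 3: U_X = R1 - n1(n1+1)/2 = 54.5 - 8*9/2 = 54.5 - 36 = 18.5.
       U_Y = n1*n2 - U_X = 64 - 18.5 = 45.5.
Step 4: Ties are present, so use the tie-corrected normal approximation (with continuity correction) for the p-value.
Step 5: p-value = 0.171220; compare to alpha = 0.1. fail to reject H0.

U_X = 18.5, p = 0.171220, fail to reject H0 at alpha = 0.1.


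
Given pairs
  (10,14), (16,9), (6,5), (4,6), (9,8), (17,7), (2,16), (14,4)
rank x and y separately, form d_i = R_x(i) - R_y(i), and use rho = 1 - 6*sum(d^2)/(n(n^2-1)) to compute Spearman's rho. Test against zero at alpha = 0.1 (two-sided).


Step 1: Rank x and y separately (midranks; no ties here).
rank(x): 10->5, 16->7, 6->3, 4->2, 9->4, 17->8, 2->1, 14->6
rank(y): 14->7, 9->6, 5->2, 6->3, 8->5, 7->4, 16->8, 4->1
Step 2: d_i = R_x(i) - R_y(i); compute d_i^2.
  (5-7)^2=4, (7-6)^2=1, (3-2)^2=1, (2-3)^2=1, (4-5)^2=1, (8-4)^2=16, (1-8)^2=49, (6-1)^2=25
sum(d^2) = 98.
Step 3: rho = 1 - 6*98 / (8*(8^2 - 1)) = 1 - 588/504 = -0.166667.
Step 4: Under H0, t = rho * sqrt((n-2)/(1-rho^2)) = -0.4140 ~ t(6).
Step 5: Two-sided p-value from the t-distribution with 6 df = 0.693239.
Step 6: alpha = 0.1. fail to reject H0.

rho = -0.1667, p = 0.693239, fail to reject H0 at alpha = 0.1.


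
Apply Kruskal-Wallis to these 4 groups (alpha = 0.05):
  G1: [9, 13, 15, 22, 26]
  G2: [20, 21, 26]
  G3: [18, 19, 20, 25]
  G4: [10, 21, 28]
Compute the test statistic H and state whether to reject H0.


Step 1: Combine all N = 15 observations and assign midranks.
sorted (value, group, rank): (9,G1,1), (10,G4,2), (13,G1,3), (15,G1,4), (18,G3,5), (19,G3,6), (20,G2,7.5), (20,G3,7.5), (21,G2,9.5), (21,G4,9.5), (22,G1,11), (25,G3,12), (26,G1,13.5), (26,G2,13.5), (28,G4,15)
Step 2: Sum ranks within each group.
R_1 = 32.5 (n_1 = 5)
R_2 = 30.5 (n_2 = 3)
R_3 = 30.5 (n_3 = 4)
R_4 = 26.5 (n_4 = 3)
Step 3: H = 12/(N(N+1)) * sum(R_i^2/n_i) - 3(N+1)
     = 12/(15*16) * (32.5^2/5 + 30.5^2/3 + 30.5^2/4 + 26.5^2/3) - 3*16
     = 0.050000 * 987.979 - 48
     = 1.398958.
Step 4: Ties present; correction factor C = 1 - 18/(15^3 - 15) = 0.994643. Corrected H = 1.398958 / 0.994643 = 1.406493.
Step 5: Under H0, H ~ chi^2(3); p-value = 0.704013.
Step 6: alpha = 0.05. fail to reject H0.

H = 1.4065, df = 3, p = 0.704013, fail to reject H0.


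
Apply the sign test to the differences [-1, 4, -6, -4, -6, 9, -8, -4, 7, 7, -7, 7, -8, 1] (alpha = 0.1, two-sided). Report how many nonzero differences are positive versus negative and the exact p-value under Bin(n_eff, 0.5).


Step 1: Discard zero differences. Original n = 14; n_eff = number of nonzero differences = 14.
Nonzero differences (with sign): -1, +4, -6, -4, -6, +9, -8, -4, +7, +7, -7, +7, -8, +1
Step 2: Count signs: positive = 6, negative = 8.
Step 3: Under H0: P(positive) = 0.5, so the number of positives S ~ Bin(14, 0.5).
Step 4: Two-sided exact p-value = sum of Bin(14,0.5) probabilities at or below the observed probability = 0.790527.
Step 5: alpha = 0.1. fail to reject H0.

n_eff = 14, pos = 6, neg = 8, p = 0.790527, fail to reject H0.


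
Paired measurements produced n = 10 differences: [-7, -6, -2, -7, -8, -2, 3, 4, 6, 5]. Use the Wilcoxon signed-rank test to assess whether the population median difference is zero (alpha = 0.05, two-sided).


Step 1: Drop any zero differences (none here) and take |d_i|.
|d| = [7, 6, 2, 7, 8, 2, 3, 4, 6, 5]
Step 2: Midrank |d_i| (ties get averaged ranks).
ranks: |7|->8.5, |6|->6.5, |2|->1.5, |7|->8.5, |8|->10, |2|->1.5, |3|->3, |4|->4, |6|->6.5, |5|->5
Step 3: Attach original signs; sum ranks with positive sign and with negative sign.
W+ = 3 + 4 + 6.5 + 5 = 18.5
W- = 8.5 + 6.5 + 1.5 + 8.5 + 10 + 1.5 = 36.5
(Check: W+ + W- = 55 should equal n(n+1)/2 = 55.)
Step 4: Test statistic W = min(W+, W-) = 18.5.
Step 5: Ties in |d|, so use the tie-corrected normal approximation.
        E[W] = n(n+1)/4 = 10*11/4 = 27.5.
        Tie groups: |d|=2 (t=2), |d|=6 (t=2), |d|=7 (t=2); sum(t^3 - t) = 18.
        Var[W] = n(n+1)(2n+1)/24 - sum(t^3-t)/48 = 2310/24 - 18/48 = 95.875.
        z = (W - E[W]) / sqrt(Var[W]) = (18.5 - 27.5) / 9.7916 = -0.9192.
        Two-sided p = 2*Phi(z) = 0.358013.
Step 6: alpha = 0.05. fail to reject H0.

W+ = 18.5, W- = 36.5, W = min = 18.5, p = 0.358013, fail to reject H0.


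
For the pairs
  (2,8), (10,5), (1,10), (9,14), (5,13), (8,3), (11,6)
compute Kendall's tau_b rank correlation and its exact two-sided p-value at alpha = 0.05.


Step 1: Enumerate the 21 unordered pairs (i,j) with i<j and classify each by sign(x_j-x_i) * sign(y_j-y_i).
  (1,2):dx=+8,dy=-3->D; (1,3):dx=-1,dy=+2->D; (1,4):dx=+7,dy=+6->C; (1,5):dx=+3,dy=+5->C
  (1,6):dx=+6,dy=-5->D; (1,7):dx=+9,dy=-2->D; (2,3):dx=-9,dy=+5->D; (2,4):dx=-1,dy=+9->D
  (2,5):dx=-5,dy=+8->D; (2,6):dx=-2,dy=-2->C; (2,7):dx=+1,dy=+1->C; (3,4):dx=+8,dy=+4->C
  (3,5):dx=+4,dy=+3->C; (3,6):dx=+7,dy=-7->D; (3,7):dx=+10,dy=-4->D; (4,5):dx=-4,dy=-1->C
  (4,6):dx=-1,dy=-11->C; (4,7):dx=+2,dy=-8->D; (5,6):dx=+3,dy=-10->D; (5,7):dx=+6,dy=-7->D
  (6,7):dx=+3,dy=+3->C
Step 2: C = 9, D = 12, total pairs = 21.
Step 3: tau = (C - D)/(n(n-1)/2) = (9 - 12)/21 = -0.142857.
Step 4: Exact two-sided p-value (enumerate n! = 5040 permutations of y under H0): p = 0.772619.
Step 5: alpha = 0.05. fail to reject H0.

tau_b = -0.1429 (C=9, D=12), p = 0.772619, fail to reject H0.


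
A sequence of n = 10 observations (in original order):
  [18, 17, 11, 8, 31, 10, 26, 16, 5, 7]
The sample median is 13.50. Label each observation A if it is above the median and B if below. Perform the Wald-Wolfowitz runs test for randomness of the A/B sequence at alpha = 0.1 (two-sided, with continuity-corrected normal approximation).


Step 1: Compute median = 13.50; label A = above, B = below.
Labels in order: AABBABAABB  (n_A = 5, n_B = 5)
Step 2: Count runs R = 6.
Step 3: Under H0 (random ordering), E[R] = 2*n_A*n_B/(n_A+n_B) + 1 = 2*5*5/10 + 1 = 6.0000.
        Var[R] = 2*n_A*n_B*(2*n_A*n_B - n_A - n_B) / ((n_A+n_B)^2 * (n_A+n_B-1)) = 2000/900 = 2.2222.
        SD[R] = 1.4907.
Step 4: R = E[R], so z = 0 with no continuity correction.
Step 5: Two-sided p-value via normal approximation = 2*(1 - Phi(|z|)) = 1.000000.
Step 6: alpha = 0.1. fail to reject H0.

R = 6, z = 0.0000, p = 1.000000, fail to reject H0.


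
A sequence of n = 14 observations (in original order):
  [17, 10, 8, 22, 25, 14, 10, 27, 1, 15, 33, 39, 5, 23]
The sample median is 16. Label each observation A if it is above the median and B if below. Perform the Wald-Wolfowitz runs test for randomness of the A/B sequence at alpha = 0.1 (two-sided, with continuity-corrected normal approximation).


Step 1: Compute median = 16; label A = above, B = below.
Labels in order: ABBAABBABBAABA  (n_A = 7, n_B = 7)
Step 2: Count runs R = 9.
Step 3: Under H0 (random ordering), E[R] = 2*n_A*n_B/(n_A+n_B) + 1 = 2*7*7/14 + 1 = 8.0000.
        Var[R] = 2*n_A*n_B*(2*n_A*n_B - n_A - n_B) / ((n_A+n_B)^2 * (n_A+n_B-1)) = 8232/2548 = 3.2308.
        SD[R] = 1.7974.
Step 4: Continuity-corrected z = (R - 0.5 - E[R]) / SD[R] = (9 - 0.5 - 8.0000) / 1.7974 = 0.2782.
Step 5: Two-sided p-value via normal approximation = 2*(1 - Phi(|z|)) = 0.780879.
Step 6: alpha = 0.1. fail to reject H0.

R = 9, z = 0.2782, p = 0.780879, fail to reject H0.


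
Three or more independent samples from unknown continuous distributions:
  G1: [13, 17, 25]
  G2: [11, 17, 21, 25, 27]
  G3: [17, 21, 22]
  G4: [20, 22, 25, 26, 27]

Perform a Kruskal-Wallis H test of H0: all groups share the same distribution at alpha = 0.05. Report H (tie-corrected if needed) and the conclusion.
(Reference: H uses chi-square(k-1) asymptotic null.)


Step 1: Combine all N = 16 observations and assign midranks.
sorted (value, group, rank): (11,G2,1), (13,G1,2), (17,G1,4), (17,G2,4), (17,G3,4), (20,G4,6), (21,G2,7.5), (21,G3,7.5), (22,G3,9.5), (22,G4,9.5), (25,G1,12), (25,G2,12), (25,G4,12), (26,G4,14), (27,G2,15.5), (27,G4,15.5)
Step 2: Sum ranks within each group.
R_1 = 18 (n_1 = 3)
R_2 = 40 (n_2 = 5)
R_3 = 21 (n_3 = 3)
R_4 = 57 (n_4 = 5)
Step 3: H = 12/(N(N+1)) * sum(R_i^2/n_i) - 3(N+1)
     = 12/(16*17) * (18^2/3 + 40^2/5 + 21^2/3 + 57^2/5) - 3*17
     = 0.044118 * 1224.8 - 51
     = 3.035294.
Step 4: Ties present; correction factor C = 1 - 66/(16^3 - 16) = 0.983824. Corrected H = 3.035294 / 0.983824 = 3.085202.
Step 5: Under H0, H ~ chi^2(3); p-value = 0.378674.
Step 6: alpha = 0.05. fail to reject H0.

H = 3.0852, df = 3, p = 0.378674, fail to reject H0.


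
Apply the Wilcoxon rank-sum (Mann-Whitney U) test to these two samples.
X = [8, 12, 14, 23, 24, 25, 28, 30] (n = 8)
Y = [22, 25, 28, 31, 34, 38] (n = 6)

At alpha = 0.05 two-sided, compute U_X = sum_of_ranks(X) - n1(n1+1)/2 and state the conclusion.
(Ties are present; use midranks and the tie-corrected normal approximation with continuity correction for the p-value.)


Step 1: Combine and sort all 14 observations; assign midranks.
sorted (value, group): (8,X), (12,X), (14,X), (22,Y), (23,X), (24,X), (25,X), (25,Y), (28,X), (28,Y), (30,X), (31,Y), (34,Y), (38,Y)
ranks: 8->1, 12->2, 14->3, 22->4, 23->5, 24->6, 25->7.5, 25->7.5, 28->9.5, 28->9.5, 30->11, 31->12, 34->13, 38->14
Step 2: Rank sum for X: R1 = 1 + 2 + 3 + 5 + 6 + 7.5 + 9.5 + 11 = 45.
Step 3: U_X = R1 - n1(n1+1)/2 = 45 - 8*9/2 = 45 - 36 = 9.
       U_Y = n1*n2 - U_X = 48 - 9 = 39.
Step 4: Ties are present, so use the tie-corrected normal approximation (with continuity correction) for the p-value.
Step 5: p-value = 0.060646; compare to alpha = 0.05. fail to reject H0.

U_X = 9, p = 0.060646, fail to reject H0 at alpha = 0.05.


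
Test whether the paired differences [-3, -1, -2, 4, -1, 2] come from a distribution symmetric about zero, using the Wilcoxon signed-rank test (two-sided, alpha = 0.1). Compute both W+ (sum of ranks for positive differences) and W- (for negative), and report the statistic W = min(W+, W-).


Step 1: Drop any zero differences (none here) and take |d_i|.
|d| = [3, 1, 2, 4, 1, 2]
Step 2: Midrank |d_i| (ties get averaged ranks).
ranks: |3|->5, |1|->1.5, |2|->3.5, |4|->6, |1|->1.5, |2|->3.5
Step 3: Attach original signs; sum ranks with positive sign and with negative sign.
W+ = 6 + 3.5 = 9.5
W- = 5 + 1.5 + 3.5 + 1.5 = 11.5
(Check: W+ + W- = 21 should equal n(n+1)/2 = 21.)
Step 4: Test statistic W = min(W+, W-) = 9.5.
Step 5: Ties in |d|, so use the tie-corrected normal approximation.
        E[W] = n(n+1)/4 = 6*7/4 = 10.5.
        Tie groups: |d|=1 (t=2), |d|=2 (t=2); sum(t^3 - t) = 12.
        Var[W] = n(n+1)(2n+1)/24 - sum(t^3-t)/48 = 546/24 - 12/48 = 22.5.
        z = (W - E[W]) / sqrt(Var[W]) = (9.5 - 10.5) / 4.7434 = -0.2108.
        Two-sided p = 2*Phi(z) = 0.833029.
Step 6: alpha = 0.1. fail to reject H0.

W+ = 9.5, W- = 11.5, W = min = 9.5, p = 0.833029, fail to reject H0.
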